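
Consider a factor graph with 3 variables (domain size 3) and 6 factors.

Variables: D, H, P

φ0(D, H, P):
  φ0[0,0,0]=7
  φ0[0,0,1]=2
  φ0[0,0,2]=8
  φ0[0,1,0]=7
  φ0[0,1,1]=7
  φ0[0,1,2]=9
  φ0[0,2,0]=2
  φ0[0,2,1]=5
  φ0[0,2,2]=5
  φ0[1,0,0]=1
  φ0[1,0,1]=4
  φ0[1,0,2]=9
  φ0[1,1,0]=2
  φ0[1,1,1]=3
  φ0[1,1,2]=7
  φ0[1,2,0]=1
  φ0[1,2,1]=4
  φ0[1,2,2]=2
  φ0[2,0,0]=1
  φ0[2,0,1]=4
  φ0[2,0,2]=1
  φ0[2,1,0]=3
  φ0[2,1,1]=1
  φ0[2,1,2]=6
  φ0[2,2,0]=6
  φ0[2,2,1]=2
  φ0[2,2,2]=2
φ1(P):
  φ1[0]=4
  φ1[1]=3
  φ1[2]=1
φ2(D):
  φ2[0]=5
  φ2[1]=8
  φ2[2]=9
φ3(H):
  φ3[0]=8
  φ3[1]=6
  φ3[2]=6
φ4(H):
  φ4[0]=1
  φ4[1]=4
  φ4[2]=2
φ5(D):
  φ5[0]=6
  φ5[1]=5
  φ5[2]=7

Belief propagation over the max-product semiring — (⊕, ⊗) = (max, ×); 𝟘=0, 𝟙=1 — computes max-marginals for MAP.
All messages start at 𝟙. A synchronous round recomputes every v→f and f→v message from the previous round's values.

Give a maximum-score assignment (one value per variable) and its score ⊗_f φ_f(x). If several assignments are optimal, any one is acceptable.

init: all messages = 𝟙 over 3 values
r1 m[φ0→D] = [9, 9, 6]
r1 m[φ0→H] = [9, 9, 6]
r1 m[φ0→P] = [7, 7, 9]
r1 m[φ1→P] = [4, 3, 1]
r1 m[φ2→D] = [5, 8, 9]
r1 m[φ3→H] = [8, 6, 6]
r1 m[φ4→H] = [1, 4, 2]
r1 m[φ5→D] = [6, 5, 7]
r1 m[D→φ0] = [1, 1, 1]
r1 m[D→φ2] = [1, 1, 1]
r1 m[D→φ5] = [1, 1, 1]
r1 m[H→φ0] = [1, 1, 1]
r1 m[H→φ3] = [1, 1, 1]
r1 m[H→φ4] = [1, 1, 1]
r1 m[P→φ0] = [1, 1, 1]
r1 m[P→φ1] = [1, 1, 1]
r2 m[φ0→D] = [9, 9, 6]
r2 m[φ0→H] = [9, 9, 6]
r2 m[φ0→P] = [7, 7, 9]
r2 m[φ1→P] = [4, 3, 1]
r2 m[φ2→D] = [5, 8, 9]
r2 m[φ3→H] = [8, 6, 6]
r2 m[φ4→H] = [1, 4, 2]
r2 m[φ5→D] = [6, 5, 7]
r2 m[D→φ0] = [30, 40, 63]
r2 m[D→φ2] = [54, 45, 42]
r2 m[D→φ5] = [45, 72, 54]
r2 m[H→φ0] = [8, 24, 12]
r2 m[H→φ3] = [9, 36, 12]
r2 m[H→φ4] = [72, 54, 36]
r2 m[P→φ0] = [4, 3, 1]
r2 m[P→φ1] = [7, 7, 9]
r3 m[φ0→D] = [672, 216, 288]
r3 m[φ0→H] = [840, 840, 1512]
r3 m[φ0→P] = [5040, 5040, 9072]
r3 m[φ1→P] = [4, 3, 1]
r3 m[φ2→D] = [5, 8, 9]
r3 m[φ3→H] = [8, 6, 6]
r3 m[φ4→H] = [1, 4, 2]
r3 m[φ5→D] = [6, 5, 7]
r3 m[D→φ0] = [30, 40, 63]
r3 m[D→φ2] = [54, 45, 42]
r3 m[D→φ5] = [45, 72, 54]
r3 m[H→φ0] = [8, 24, 12]
r3 m[H→φ3] = [9, 36, 12]
r3 m[H→φ4] = [72, 54, 36]
r3 m[P→φ0] = [4, 3, 1]
r3 m[P→φ1] = [7, 7, 9]
r4 m[φ0→D] = [672, 216, 288]
r4 m[φ0→H] = [840, 840, 1512]
r4 m[φ0→P] = [5040, 5040, 9072]
r4 m[φ1→P] = [4, 3, 1]
r4 m[φ2→D] = [5, 8, 9]
r4 m[φ3→H] = [8, 6, 6]
r4 m[φ4→H] = [1, 4, 2]
r4 m[φ5→D] = [6, 5, 7]
r4 m[D→φ0] = [30, 40, 63]
r4 m[D→φ2] = [4032, 1080, 2016]
r4 m[D→φ5] = [3360, 1728, 2592]
r4 m[H→φ0] = [8, 24, 12]
r4 m[H→φ3] = [840, 3360, 3024]
r4 m[H→φ4] = [6720, 5040, 9072]
r4 m[P→φ0] = [4, 3, 1]
r4 m[P→φ1] = [5040, 5040, 9072]
r5 m[φ0→D] = [672, 216, 288]
r5 m[φ0→H] = [840, 840, 1512]
r5 m[φ0→P] = [5040, 5040, 9072]
r5 m[φ1→P] = [4, 3, 1]
r5 m[φ2→D] = [5, 8, 9]
r5 m[φ3→H] = [8, 6, 6]
r5 m[φ4→H] = [1, 4, 2]
r5 m[φ5→D] = [6, 5, 7]
r5 m[D→φ0] = [30, 40, 63]
r5 m[D→φ2] = [4032, 1080, 2016]
r5 m[D→φ5] = [3360, 1728, 2592]
r5 m[H→φ0] = [8, 24, 12]
r5 m[H→φ3] = [840, 3360, 3024]
r5 m[H→φ4] = [6720, 5040, 9072]
r5 m[P→φ0] = [4, 3, 1]
r5 m[P→φ1] = [5040, 5040, 9072]
fixed point reached at round 5
traceback from D: (D=0, H=1, P=0), score=20160

assignment: (D=0, H=1, P=0); score = 20160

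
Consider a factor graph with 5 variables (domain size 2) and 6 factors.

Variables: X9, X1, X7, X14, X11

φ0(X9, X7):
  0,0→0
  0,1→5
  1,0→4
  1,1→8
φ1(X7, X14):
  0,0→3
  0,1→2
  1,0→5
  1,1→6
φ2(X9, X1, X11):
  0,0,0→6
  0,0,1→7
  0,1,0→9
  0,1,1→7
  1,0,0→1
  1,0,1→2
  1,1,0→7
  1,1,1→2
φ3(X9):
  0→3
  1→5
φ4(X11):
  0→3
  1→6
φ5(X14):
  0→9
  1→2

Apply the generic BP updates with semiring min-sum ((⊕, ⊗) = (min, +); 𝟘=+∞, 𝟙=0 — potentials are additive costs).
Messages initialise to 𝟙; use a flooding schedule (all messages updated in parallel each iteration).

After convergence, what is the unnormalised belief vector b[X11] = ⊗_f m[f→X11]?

b[X11] = [16, 20]

init: all messages = 𝟙 over 2 values
r1 m[φ0→X9] = [0, 4]
r1 m[φ0→X7] = [0, 5]
r1 m[φ1→X7] = [2, 5]
r1 m[φ1→X14] = [3, 2]
r1 m[φ2→X9] = [6, 1]
r1 m[φ2→X1] = [1, 2]
r1 m[φ2→X11] = [1, 2]
r1 m[φ3→X9] = [3, 5]
r1 m[φ4→X11] = [3, 6]
r1 m[φ5→X14] = [9, 2]
r1 m[X9→φ0] = [0, 0]
r1 m[X9→φ2] = [0, 0]
r1 m[X9→φ3] = [0, 0]
r1 m[X1→φ2] = [0, 0]
r1 m[X7→φ0] = [0, 0]
r1 m[X7→φ1] = [0, 0]
r1 m[X14→φ1] = [0, 0]
r1 m[X14→φ5] = [0, 0]
r1 m[X11→φ2] = [0, 0]
r1 m[X11→φ4] = [0, 0]
r2 m[φ0→X9] = [0, 4]
r2 m[φ0→X7] = [0, 5]
r2 m[φ1→X7] = [2, 5]
r2 m[φ1→X14] = [3, 2]
r2 m[φ2→X9] = [6, 1]
r2 m[φ2→X1] = [1, 2]
r2 m[φ2→X11] = [1, 2]
r2 m[φ3→X9] = [3, 5]
r2 m[φ4→X11] = [3, 6]
r2 m[φ5→X14] = [9, 2]
r2 m[X9→φ0] = [9, 6]
r2 m[X9→φ2] = [3, 9]
r2 m[X9→φ3] = [6, 5]
r2 m[X1→φ2] = [0, 0]
r2 m[X7→φ0] = [2, 5]
r2 m[X7→φ1] = [0, 5]
r2 m[X14→φ1] = [9, 2]
r2 m[X14→φ5] = [3, 2]
r2 m[X11→φ2] = [3, 6]
r2 m[X11→φ4] = [1, 2]
r3 m[φ0→X9] = [2, 6]
r3 m[φ0→X7] = [9, 14]
r3 m[φ1→X7] = [4, 8]
r3 m[φ1→X14] = [3, 2]
r3 m[φ2→X9] = [9, 4]
r3 m[φ2→X1] = [12, 15]
r3 m[φ2→X11] = [9, 10]
r3 m[φ3→X9] = [3, 5]
r3 m[φ4→X11] = [3, 6]
r3 m[φ5→X14] = [9, 2]
r3 m[X9→φ0] = [9, 6]
r3 m[X9→φ2] = [3, 9]
r3 m[X9→φ3] = [6, 5]
r3 m[X1→φ2] = [0, 0]
r3 m[X7→φ0] = [2, 5]
r3 m[X7→φ1] = [0, 5]
r3 m[X14→φ1] = [9, 2]
r3 m[X14→φ5] = [3, 2]
r3 m[X11→φ2] = [3, 6]
r3 m[X11→φ4] = [1, 2]
r4 m[φ0→X9] = [2, 6]
r4 m[φ0→X7] = [9, 14]
r4 m[φ1→X7] = [4, 8]
r4 m[φ1→X14] = [3, 2]
r4 m[φ2→X9] = [9, 4]
r4 m[φ2→X1] = [12, 15]
r4 m[φ2→X11] = [9, 10]
r4 m[φ3→X9] = [3, 5]
r4 m[φ4→X11] = [3, 6]
r4 m[φ5→X14] = [9, 2]
r4 m[X9→φ0] = [12, 9]
r4 m[X9→φ2] = [5, 11]
r4 m[X9→φ3] = [11, 10]
r4 m[X1→φ2] = [0, 0]
r4 m[X7→φ0] = [4, 8]
r4 m[X7→φ1] = [9, 14]
r4 m[X14→φ1] = [9, 2]
r4 m[X14→φ5] = [3, 2]
r4 m[X11→φ2] = [3, 6]
r4 m[X11→φ4] = [9, 10]
r5 m[φ0→X9] = [4, 8]
r5 m[φ0→X7] = [12, 17]
r5 m[φ1→X7] = [4, 8]
r5 m[φ1→X14] = [12, 11]
r5 m[φ2→X9] = [9, 4]
r5 m[φ2→X1] = [14, 17]
r5 m[φ2→X11] = [11, 12]
r5 m[φ3→X9] = [3, 5]
r5 m[φ4→X11] = [3, 6]
r5 m[φ5→X14] = [9, 2]
r5 m[X9→φ0] = [12, 9]
r5 m[X9→φ2] = [5, 11]
r5 m[X9→φ3] = [11, 10]
r5 m[X1→φ2] = [0, 0]
r5 m[X7→φ0] = [4, 8]
r5 m[X7→φ1] = [9, 14]
r5 m[X14→φ1] = [9, 2]
r5 m[X14→φ5] = [3, 2]
r5 m[X11→φ2] = [3, 6]
r5 m[X11→φ4] = [9, 10]
r6 m[φ0→X9] = [4, 8]
r6 m[φ0→X7] = [12, 17]
r6 m[φ1→X7] = [4, 8]
r6 m[φ1→X14] = [12, 11]
r6 m[φ2→X9] = [9, 4]
r6 m[φ2→X1] = [14, 17]
r6 m[φ2→X11] = [11, 12]
r6 m[φ3→X9] = [3, 5]
r6 m[φ4→X11] = [3, 6]
r6 m[φ5→X14] = [9, 2]
r6 m[X9→φ0] = [12, 9]
r6 m[X9→φ2] = [7, 13]
r6 m[X9→φ3] = [13, 12]
r6 m[X1→φ2] = [0, 0]
r6 m[X7→φ0] = [4, 8]
r6 m[X7→φ1] = [12, 17]
r6 m[X14→φ1] = [9, 2]
r6 m[X14→φ5] = [12, 11]
r6 m[X11→φ2] = [3, 6]
r6 m[X11→φ4] = [11, 12]
r7 m[φ0→X9] = [4, 8]
r7 m[φ0→X7] = [12, 17]
r7 m[φ1→X7] = [4, 8]
r7 m[φ1→X14] = [15, 14]
r7 m[φ2→X9] = [9, 4]
r7 m[φ2→X1] = [16, 19]
r7 m[φ2→X11] = [13, 14]
r7 m[φ3→X9] = [3, 5]
r7 m[φ4→X11] = [3, 6]
r7 m[φ5→X14] = [9, 2]
r7 m[X9→φ0] = [12, 9]
r7 m[X9→φ2] = [7, 13]
r7 m[X9→φ3] = [13, 12]
r7 m[X1→φ2] = [0, 0]
r7 m[X7→φ0] = [4, 8]
r7 m[X7→φ1] = [12, 17]
r7 m[X14→φ1] = [9, 2]
r7 m[X14→φ5] = [12, 11]
r7 m[X11→φ2] = [3, 6]
r7 m[X11→φ4] = [11, 12]
r8 m[φ0→X9] = [4, 8]
r8 m[φ0→X7] = [12, 17]
r8 m[φ1→X7] = [4, 8]
r8 m[φ1→X14] = [15, 14]
r8 m[φ2→X9] = [9, 4]
r8 m[φ2→X1] = [16, 19]
r8 m[φ2→X11] = [13, 14]
r8 m[φ3→X9] = [3, 5]
r8 m[φ4→X11] = [3, 6]
r8 m[φ5→X14] = [9, 2]
r8 m[X9→φ0] = [12, 9]
r8 m[X9→φ2] = [7, 13]
r8 m[X9→φ3] = [13, 12]
r8 m[X1→φ2] = [0, 0]
r8 m[X7→φ0] = [4, 8]
r8 m[X7→φ1] = [12, 17]
r8 m[X14→φ1] = [9, 2]
r8 m[X14→φ5] = [15, 14]
r8 m[X11→φ2] = [3, 6]
r8 m[X11→φ4] = [13, 14]
r9 m[φ0→X9] = [4, 8]
r9 m[φ0→X7] = [12, 17]
r9 m[φ1→X7] = [4, 8]
r9 m[φ1→X14] = [15, 14]
r9 m[φ2→X9] = [9, 4]
r9 m[φ2→X1] = [16, 19]
r9 m[φ2→X11] = [13, 14]
r9 m[φ3→X9] = [3, 5]
r9 m[φ4→X11] = [3, 6]
r9 m[φ5→X14] = [9, 2]
r9 m[X9→φ0] = [12, 9]
r9 m[X9→φ2] = [7, 13]
r9 m[X9→φ3] = [13, 12]
r9 m[X1→φ2] = [0, 0]
r9 m[X7→φ0] = [4, 8]
r9 m[X7→φ1] = [12, 17]
r9 m[X14→φ1] = [9, 2]
r9 m[X14→φ5] = [15, 14]
r9 m[X11→φ2] = [3, 6]
r9 m[X11→φ4] = [13, 14]
fixed point reached at round 9
b[X11] = ⊗ incoming = [16, 20]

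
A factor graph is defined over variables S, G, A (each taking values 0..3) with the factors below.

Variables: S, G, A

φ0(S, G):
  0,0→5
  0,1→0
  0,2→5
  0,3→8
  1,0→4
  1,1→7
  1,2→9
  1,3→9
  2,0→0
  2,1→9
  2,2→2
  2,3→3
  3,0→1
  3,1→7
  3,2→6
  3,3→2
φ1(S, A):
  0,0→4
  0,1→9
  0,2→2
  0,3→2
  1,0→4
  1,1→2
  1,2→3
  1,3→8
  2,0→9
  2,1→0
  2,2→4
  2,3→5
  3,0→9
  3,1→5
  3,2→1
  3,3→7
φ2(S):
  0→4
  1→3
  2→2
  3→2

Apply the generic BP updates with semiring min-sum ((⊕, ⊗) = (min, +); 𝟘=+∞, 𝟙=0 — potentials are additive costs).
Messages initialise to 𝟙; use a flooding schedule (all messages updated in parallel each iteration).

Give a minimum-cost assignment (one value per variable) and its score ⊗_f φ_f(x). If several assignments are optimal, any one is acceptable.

assignment: (S=2, G=0, A=1); score = 2

init: all messages = 𝟙 over 4 values
r1 m[φ0→S] = [0, 4, 0, 1]
r1 m[φ0→G] = [0, 0, 2, 2]
r1 m[φ1→S] = [2, 2, 0, 1]
r1 m[φ1→A] = [4, 0, 1, 2]
r1 m[φ2→S] = [4, 3, 2, 2]
r1 m[S→φ0] = [0, 0, 0, 0]
r1 m[S→φ1] = [0, 0, 0, 0]
r1 m[S→φ2] = [0, 0, 0, 0]
r1 m[G→φ0] = [0, 0, 0, 0]
r1 m[A→φ1] = [0, 0, 0, 0]
r2 m[φ0→S] = [0, 4, 0, 1]
r2 m[φ0→G] = [0, 0, 2, 2]
r2 m[φ1→S] = [2, 2, 0, 1]
r2 m[φ1→A] = [4, 0, 1, 2]
r2 m[φ2→S] = [4, 3, 2, 2]
r2 m[S→φ0] = [6, 5, 2, 3]
r2 m[S→φ1] = [4, 7, 2, 3]
r2 m[S→φ2] = [2, 6, 0, 2]
r2 m[G→φ0] = [0, 0, 0, 0]
r2 m[A→φ1] = [0, 0, 0, 0]
r3 m[φ0→S] = [0, 4, 0, 1]
r3 m[φ0→G] = [2, 6, 4, 5]
r3 m[φ1→S] = [2, 2, 0, 1]
r3 m[φ1→A] = [8, 2, 4, 6]
r3 m[φ2→S] = [4, 3, 2, 2]
r3 m[S→φ0] = [6, 5, 2, 3]
r3 m[S→φ1] = [4, 7, 2, 3]
r3 m[S→φ2] = [2, 6, 0, 2]
r3 m[G→φ0] = [0, 0, 0, 0]
r3 m[A→φ1] = [0, 0, 0, 0]
r4 m[φ0→S] = [0, 4, 0, 1]
r4 m[φ0→G] = [2, 6, 4, 5]
r4 m[φ1→S] = [2, 2, 0, 1]
r4 m[φ1→A] = [8, 2, 4, 6]
r4 m[φ2→S] = [4, 3, 2, 2]
r4 m[S→φ0] = [6, 5, 2, 3]
r4 m[S→φ1] = [4, 7, 2, 3]
r4 m[S→φ2] = [2, 6, 0, 2]
r4 m[G→φ0] = [0, 0, 0, 0]
r4 m[A→φ1] = [0, 0, 0, 0]
fixed point reached at round 4
traceback from S: (S=2, G=0, A=1), score=2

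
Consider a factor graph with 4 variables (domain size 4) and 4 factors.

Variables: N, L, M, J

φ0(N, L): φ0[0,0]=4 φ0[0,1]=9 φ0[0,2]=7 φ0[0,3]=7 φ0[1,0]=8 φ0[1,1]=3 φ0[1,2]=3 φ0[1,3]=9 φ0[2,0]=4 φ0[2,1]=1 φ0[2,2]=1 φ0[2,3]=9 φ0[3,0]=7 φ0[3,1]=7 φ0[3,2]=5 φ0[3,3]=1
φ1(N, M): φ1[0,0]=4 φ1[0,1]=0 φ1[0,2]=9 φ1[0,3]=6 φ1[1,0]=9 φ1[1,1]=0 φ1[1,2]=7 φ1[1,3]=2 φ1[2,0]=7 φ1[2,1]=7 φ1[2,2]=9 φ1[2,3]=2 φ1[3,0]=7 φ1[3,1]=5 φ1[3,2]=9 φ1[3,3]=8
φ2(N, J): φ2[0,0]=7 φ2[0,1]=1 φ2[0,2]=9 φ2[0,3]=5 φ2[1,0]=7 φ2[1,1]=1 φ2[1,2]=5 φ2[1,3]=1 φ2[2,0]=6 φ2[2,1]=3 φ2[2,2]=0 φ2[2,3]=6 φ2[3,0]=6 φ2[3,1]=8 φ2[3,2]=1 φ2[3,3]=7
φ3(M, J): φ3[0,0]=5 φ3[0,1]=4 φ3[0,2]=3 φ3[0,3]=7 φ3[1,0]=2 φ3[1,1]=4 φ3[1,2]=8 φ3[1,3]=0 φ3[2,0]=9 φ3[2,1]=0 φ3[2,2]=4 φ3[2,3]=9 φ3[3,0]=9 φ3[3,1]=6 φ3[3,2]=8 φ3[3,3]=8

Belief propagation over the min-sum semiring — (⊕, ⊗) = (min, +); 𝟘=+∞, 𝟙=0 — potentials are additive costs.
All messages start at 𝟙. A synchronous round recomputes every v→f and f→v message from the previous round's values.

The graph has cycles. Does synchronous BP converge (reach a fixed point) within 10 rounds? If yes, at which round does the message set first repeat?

init: all messages = 𝟙 over 4 values
r1 m[φ0→N] = [4, 3, 1, 1]
r1 m[φ0→L] = [4, 1, 1, 1]
r1 m[φ1→N] = [0, 0, 2, 5]
r1 m[φ1→M] = [4, 0, 7, 2]
r1 m[φ2→N] = [1, 1, 0, 1]
r1 m[φ2→J] = [6, 1, 0, 1]
r1 m[φ3→M] = [3, 0, 0, 6]
r1 m[φ3→J] = [2, 0, 3, 0]
r1 m[N→φ0] = [0, 0, 0, 0]
r1 m[N→φ1] = [0, 0, 0, 0]
r1 m[N→φ2] = [0, 0, 0, 0]
r1 m[L→φ0] = [0, 0, 0, 0]
r1 m[M→φ1] = [0, 0, 0, 0]
r1 m[M→φ3] = [0, 0, 0, 0]
r1 m[J→φ2] = [0, 0, 0, 0]
r1 m[J→φ3] = [0, 0, 0, 0]
r2 m[φ0→N] = [4, 3, 1, 1]
r2 m[φ0→L] = [4, 1, 1, 1]
r2 m[φ1→N] = [0, 0, 2, 5]
r2 m[φ1→M] = [4, 0, 7, 2]
r2 m[φ2→N] = [1, 1, 0, 1]
r2 m[φ2→J] = [6, 1, 0, 1]
r2 m[φ3→M] = [3, 0, 0, 6]
r2 m[φ3→J] = [2, 0, 3, 0]
r2 m[N→φ0] = [1, 1, 2, 6]
r2 m[N→φ1] = [5, 4, 1, 2]
r2 m[N→φ2] = [4, 3, 3, 6]
r2 m[L→φ0] = [0, 0, 0, 0]
r2 m[M→φ1] = [3, 0, 0, 6]
r2 m[M→φ3] = [4, 0, 7, 2]
r2 m[J→φ2] = [2, 0, 3, 0]
r2 m[J→φ3] = [6, 1, 0, 1]
r3 m[φ0→N] = [4, 3, 1, 1]
r3 m[φ0→L] = [5, 3, 3, 7]
r3 m[φ1→N] = [0, 0, 7, 5]
r3 m[φ1→M] = [8, 4, 10, 3]
r3 m[φ2→N] = [1, 1, 3, 4]
r3 m[φ2→J] = [9, 4, 3, 4]
r3 m[φ3→M] = [3, 1, 1, 7]
r3 m[φ3→J] = [2, 4, 7, 0]
r3 m[N→φ0] = [1, 1, 2, 6]
r3 m[N→φ1] = [5, 4, 1, 2]
r3 m[N→φ2] = [4, 3, 3, 6]
r3 m[L→φ0] = [0, 0, 0, 0]
r3 m[M→φ1] = [3, 0, 0, 6]
r3 m[M→φ3] = [4, 0, 7, 2]
r3 m[J→φ2] = [2, 0, 3, 0]
r3 m[J→φ3] = [6, 1, 0, 1]
r4 m[φ0→N] = [4, 3, 1, 1]
r4 m[φ0→L] = [5, 3, 3, 7]
r4 m[φ1→N] = [0, 0, 7, 5]
r4 m[φ1→M] = [8, 4, 10, 3]
r4 m[φ2→N] = [1, 1, 3, 4]
r4 m[φ2→J] = [9, 4, 3, 4]
r4 m[φ3→M] = [3, 1, 1, 7]
r4 m[φ3→J] = [2, 4, 7, 0]
r4 m[N→φ0] = [1, 1, 10, 9]
r4 m[N→φ1] = [5, 4, 4, 5]
r4 m[N→φ2] = [4, 3, 8, 6]
r4 m[L→φ0] = [0, 0, 0, 0]
r4 m[M→φ1] = [3, 1, 1, 7]
r4 m[M→φ3] = [8, 4, 10, 3]
r4 m[J→φ2] = [2, 4, 7, 0]
r4 m[J→φ3] = [9, 4, 3, 4]
r5 m[φ0→N] = [4, 3, 1, 1]
r5 m[φ0→L] = [5, 4, 4, 8]
r5 m[φ1→N] = [1, 1, 8, 6]
r5 m[φ1→M] = [9, 4, 11, 6]
r5 m[φ2→N] = [5, 1, 6, 7]
r5 m[φ2→J] = [10, 4, 7, 4]
r5 m[φ3→M] = [6, 4, 4, 10]
r5 m[φ3→J] = [6, 8, 11, 4]
r5 m[N→φ0] = [1, 1, 10, 9]
r5 m[N→φ1] = [5, 4, 4, 5]
r5 m[N→φ2] = [4, 3, 8, 6]
r5 m[L→φ0] = [0, 0, 0, 0]
r5 m[M→φ1] = [3, 1, 1, 7]
r5 m[M→φ3] = [8, 4, 10, 3]
r5 m[J→φ2] = [2, 4, 7, 0]
r5 m[J→φ3] = [9, 4, 3, 4]
r6 m[φ0→N] = [4, 3, 1, 1]
r6 m[φ0→L] = [5, 4, 4, 8]
r6 m[φ1→N] = [1, 1, 8, 6]
r6 m[φ1→M] = [9, 4, 11, 6]
r6 m[φ2→N] = [5, 1, 6, 7]
r6 m[φ2→J] = [10, 4, 7, 4]
r6 m[φ3→M] = [6, 4, 4, 10]
r6 m[φ3→J] = [6, 8, 11, 4]
r6 m[N→φ0] = [6, 2, 14, 13]
r6 m[N→φ1] = [9, 4, 7, 8]
r6 m[N→φ2] = [5, 4, 9, 7]
r6 m[L→φ0] = [0, 0, 0, 0]
r6 m[M→φ1] = [6, 4, 4, 10]
r6 m[M→φ3] = [9, 4, 11, 6]
r6 m[J→φ2] = [6, 8, 11, 4]
r6 m[J→φ3] = [10, 4, 7, 4]
r7 m[φ0→N] = [4, 3, 1, 1]
r7 m[φ0→L] = [10, 5, 5, 11]
r7 m[φ1→N] = [4, 4, 11, 9]
r7 m[φ1→M] = [13, 4, 11, 6]
r7 m[φ2→N] = [9, 5, 10, 11]
r7 m[φ2→J] = [11, 5, 8, 5]
r7 m[φ3→M] = [8, 4, 4, 10]
r7 m[φ3→J] = [6, 8, 12, 4]
r7 m[N→φ0] = [6, 2, 14, 13]
r7 m[N→φ1] = [9, 4, 7, 8]
r7 m[N→φ2] = [5, 4, 9, 7]
r7 m[L→φ0] = [0, 0, 0, 0]
r7 m[M→φ1] = [6, 4, 4, 10]
r7 m[M→φ3] = [9, 4, 11, 6]
r7 m[J→φ2] = [6, 8, 11, 4]
r7 m[J→φ3] = [10, 4, 7, 4]
r8 m[φ0→N] = [4, 3, 1, 1]
r8 m[φ0→L] = [10, 5, 5, 11]
r8 m[φ1→N] = [4, 4, 11, 9]
r8 m[φ1→M] = [13, 4, 11, 6]
r8 m[φ2→N] = [9, 5, 10, 11]
r8 m[φ2→J] = [11, 5, 8, 5]
r8 m[φ3→M] = [8, 4, 4, 10]
r8 m[φ3→J] = [6, 8, 12, 4]
r8 m[N→φ0] = [13, 9, 21, 20]
r8 m[N→φ1] = [13, 8, 11, 12]
r8 m[N→φ2] = [8, 7, 12, 10]
r8 m[L→φ0] = [0, 0, 0, 0]
r8 m[M→φ1] = [8, 4, 4, 10]
r8 m[M→φ3] = [13, 4, 11, 6]
r8 m[J→φ2] = [6, 8, 12, 4]
r8 m[J→φ3] = [11, 5, 8, 5]
r9 m[φ0→N] = [4, 3, 1, 1]
r9 m[φ0→L] = [17, 12, 12, 18]
r9 m[φ1→N] = [4, 4, 11, 9]
r9 m[φ1→M] = [17, 8, 15, 10]
r9 m[φ2→N] = [9, 5, 10, 11]
r9 m[φ2→J] = [14, 8, 11, 8]
r9 m[φ3→M] = [9, 5, 5, 11]
r9 m[φ3→J] = [6, 8, 12, 4]
r9 m[N→φ0] = [13, 9, 21, 20]
r9 m[N→φ1] = [13, 8, 11, 12]
r9 m[N→φ2] = [8, 7, 12, 10]
r9 m[L→φ0] = [0, 0, 0, 0]
r9 m[M→φ1] = [8, 4, 4, 10]
r9 m[M→φ3] = [13, 4, 11, 6]
r9 m[J→φ2] = [6, 8, 12, 4]
r9 m[J→φ3] = [11, 5, 8, 5]
r10 m[φ0→N] = [4, 3, 1, 1]
r10 m[φ0→L] = [17, 12, 12, 18]
r10 m[φ1→N] = [4, 4, 11, 9]
r10 m[φ1→M] = [17, 8, 15, 10]
r10 m[φ2→N] = [9, 5, 10, 11]
r10 m[φ2→J] = [14, 8, 11, 8]
r10 m[φ3→M] = [9, 5, 5, 11]
r10 m[φ3→J] = [6, 8, 12, 4]
r10 m[N→φ0] = [13, 9, 21, 20]
r10 m[N→φ1] = [13, 8, 11, 12]
r10 m[N→φ2] = [8, 7, 12, 10]
r10 m[L→φ0] = [0, 0, 0, 0]
r10 m[M→φ1] = [9, 5, 5, 11]
r10 m[M→φ3] = [17, 8, 15, 10]
r10 m[J→φ2] = [6, 8, 12, 4]
r10 m[J→φ3] = [14, 8, 11, 8]
no fixed point within 10 rounds

NOT CONVERGED within 10 rounds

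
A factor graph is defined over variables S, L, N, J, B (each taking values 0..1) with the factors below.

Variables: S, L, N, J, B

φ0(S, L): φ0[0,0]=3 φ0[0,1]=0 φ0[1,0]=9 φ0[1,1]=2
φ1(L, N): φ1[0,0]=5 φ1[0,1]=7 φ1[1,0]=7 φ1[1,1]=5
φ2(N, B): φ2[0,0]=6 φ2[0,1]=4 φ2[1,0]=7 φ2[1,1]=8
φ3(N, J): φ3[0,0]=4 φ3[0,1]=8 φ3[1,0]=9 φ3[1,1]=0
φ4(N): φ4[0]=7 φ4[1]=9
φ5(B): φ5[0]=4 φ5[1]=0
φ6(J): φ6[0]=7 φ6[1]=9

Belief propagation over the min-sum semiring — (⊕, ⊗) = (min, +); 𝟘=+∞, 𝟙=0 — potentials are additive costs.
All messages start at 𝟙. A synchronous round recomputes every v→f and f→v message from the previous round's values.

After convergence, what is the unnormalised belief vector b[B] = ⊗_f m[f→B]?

b[B] = [34, 29]

init: all messages = 𝟙 over 2 values
r1 m[φ0→S] = [0, 2]
r1 m[φ0→L] = [3, 0]
r1 m[φ1→L] = [5, 5]
r1 m[φ1→N] = [5, 5]
r1 m[φ2→N] = [4, 7]
r1 m[φ2→B] = [6, 4]
r1 m[φ3→N] = [4, 0]
r1 m[φ3→J] = [4, 0]
r1 m[φ4→N] = [7, 9]
r1 m[φ5→B] = [4, 0]
r1 m[φ6→J] = [7, 9]
r1 m[S→φ0] = [0, 0]
r1 m[L→φ0] = [0, 0]
r1 m[L→φ1] = [0, 0]
r1 m[N→φ1] = [0, 0]
r1 m[N→φ2] = [0, 0]
r1 m[N→φ3] = [0, 0]
r1 m[N→φ4] = [0, 0]
r1 m[J→φ3] = [0, 0]
r1 m[J→φ6] = [0, 0]
r1 m[B→φ2] = [0, 0]
r1 m[B→φ5] = [0, 0]
r2 m[φ0→S] = [0, 2]
r2 m[φ0→L] = [3, 0]
r2 m[φ1→L] = [5, 5]
r2 m[φ1→N] = [5, 5]
r2 m[φ2→N] = [4, 7]
r2 m[φ2→B] = [6, 4]
r2 m[φ3→N] = [4, 0]
r2 m[φ3→J] = [4, 0]
r2 m[φ4→N] = [7, 9]
r2 m[φ5→B] = [4, 0]
r2 m[φ6→J] = [7, 9]
r2 m[S→φ0] = [0, 0]
r2 m[L→φ0] = [5, 5]
r2 m[L→φ1] = [3, 0]
r2 m[N→φ1] = [15, 16]
r2 m[N→φ2] = [16, 14]
r2 m[N→φ3] = [16, 21]
r2 m[N→φ4] = [13, 12]
r2 m[J→φ3] = [7, 9]
r2 m[J→φ6] = [4, 0]
r2 m[B→φ2] = [4, 0]
r2 m[B→φ5] = [6, 4]
r3 m[φ0→S] = [5, 7]
r3 m[φ0→L] = [3, 0]
r3 m[φ1→L] = [20, 21]
r3 m[φ1→N] = [7, 5]
r3 m[φ2→N] = [4, 8]
r3 m[φ2→B] = [21, 20]
r3 m[φ3→N] = [11, 9]
r3 m[φ3→J] = [20, 21]
r3 m[φ4→N] = [7, 9]
r3 m[φ5→B] = [4, 0]
r3 m[φ6→J] = [7, 9]
r3 m[S→φ0] = [0, 0]
r3 m[L→φ0] = [5, 5]
r3 m[L→φ1] = [3, 0]
r3 m[N→φ1] = [15, 16]
r3 m[N→φ2] = [16, 14]
r3 m[N→φ3] = [16, 21]
r3 m[N→φ4] = [13, 12]
r3 m[J→φ3] = [7, 9]
r3 m[J→φ6] = [4, 0]
r3 m[B→φ2] = [4, 0]
r3 m[B→φ5] = [6, 4]
r4 m[φ0→S] = [5, 7]
r4 m[φ0→L] = [3, 0]
r4 m[φ1→L] = [20, 21]
r4 m[φ1→N] = [7, 5]
r4 m[φ2→N] = [4, 8]
r4 m[φ2→B] = [21, 20]
r4 m[φ3→N] = [11, 9]
r4 m[φ3→J] = [20, 21]
r4 m[φ4→N] = [7, 9]
r4 m[φ5→B] = [4, 0]
r4 m[φ6→J] = [7, 9]
r4 m[S→φ0] = [0, 0]
r4 m[L→φ0] = [20, 21]
r4 m[L→φ1] = [3, 0]
r4 m[N→φ1] = [22, 26]
r4 m[N→φ2] = [25, 23]
r4 m[N→φ3] = [18, 22]
r4 m[N→φ4] = [22, 22]
r4 m[J→φ3] = [7, 9]
r4 m[J→φ6] = [20, 21]
r4 m[B→φ2] = [4, 0]
r4 m[B→φ5] = [21, 20]
r5 m[φ0→S] = [21, 23]
r5 m[φ0→L] = [3, 0]
r5 m[φ1→L] = [27, 29]
r5 m[φ1→N] = [7, 5]
r5 m[φ2→N] = [4, 8]
r5 m[φ2→B] = [30, 29]
r5 m[φ3→N] = [11, 9]
r5 m[φ3→J] = [22, 22]
r5 m[φ4→N] = [7, 9]
r5 m[φ5→B] = [4, 0]
r5 m[φ6→J] = [7, 9]
r5 m[S→φ0] = [0, 0]
r5 m[L→φ0] = [20, 21]
r5 m[L→φ1] = [3, 0]
r5 m[N→φ1] = [22, 26]
r5 m[N→φ2] = [25, 23]
r5 m[N→φ3] = [18, 22]
r5 m[N→φ4] = [22, 22]
r5 m[J→φ3] = [7, 9]
r5 m[J→φ6] = [20, 21]
r5 m[B→φ2] = [4, 0]
r5 m[B→φ5] = [21, 20]
r6 m[φ0→S] = [21, 23]
r6 m[φ0→L] = [3, 0]
r6 m[φ1→L] = [27, 29]
r6 m[φ1→N] = [7, 5]
r6 m[φ2→N] = [4, 8]
r6 m[φ2→B] = [30, 29]
r6 m[φ3→N] = [11, 9]
r6 m[φ3→J] = [22, 22]
r6 m[φ4→N] = [7, 9]
r6 m[φ5→B] = [4, 0]
r6 m[φ6→J] = [7, 9]
r6 m[S→φ0] = [0, 0]
r6 m[L→φ0] = [27, 29]
r6 m[L→φ1] = [3, 0]
r6 m[N→φ1] = [22, 26]
r6 m[N→φ2] = [25, 23]
r6 m[N→φ3] = [18, 22]
r6 m[N→φ4] = [22, 22]
r6 m[J→φ3] = [7, 9]
r6 m[J→φ6] = [22, 22]
r6 m[B→φ2] = [4, 0]
r6 m[B→φ5] = [30, 29]
r7 m[φ0→S] = [29, 31]
r7 m[φ0→L] = [3, 0]
r7 m[φ1→L] = [27, 29]
r7 m[φ1→N] = [7, 5]
r7 m[φ2→N] = [4, 8]
r7 m[φ2→B] = [30, 29]
r7 m[φ3→N] = [11, 9]
r7 m[φ3→J] = [22, 22]
r7 m[φ4→N] = [7, 9]
r7 m[φ5→B] = [4, 0]
r7 m[φ6→J] = [7, 9]
r7 m[S→φ0] = [0, 0]
r7 m[L→φ0] = [27, 29]
r7 m[L→φ1] = [3, 0]
r7 m[N→φ1] = [22, 26]
r7 m[N→φ2] = [25, 23]
r7 m[N→φ3] = [18, 22]
r7 m[N→φ4] = [22, 22]
r7 m[J→φ3] = [7, 9]
r7 m[J→φ6] = [22, 22]
r7 m[B→φ2] = [4, 0]
r7 m[B→φ5] = [30, 29]
r8 m[φ0→S] = [29, 31]
r8 m[φ0→L] = [3, 0]
r8 m[φ1→L] = [27, 29]
r8 m[φ1→N] = [7, 5]
r8 m[φ2→N] = [4, 8]
r8 m[φ2→B] = [30, 29]
r8 m[φ3→N] = [11, 9]
r8 m[φ3→J] = [22, 22]
r8 m[φ4→N] = [7, 9]
r8 m[φ5→B] = [4, 0]
r8 m[φ6→J] = [7, 9]
r8 m[S→φ0] = [0, 0]
r8 m[L→φ0] = [27, 29]
r8 m[L→φ1] = [3, 0]
r8 m[N→φ1] = [22, 26]
r8 m[N→φ2] = [25, 23]
r8 m[N→φ3] = [18, 22]
r8 m[N→φ4] = [22, 22]
r8 m[J→φ3] = [7, 9]
r8 m[J→φ6] = [22, 22]
r8 m[B→φ2] = [4, 0]
r8 m[B→φ5] = [30, 29]
fixed point reached at round 8
b[B] = ⊗ incoming = [34, 29]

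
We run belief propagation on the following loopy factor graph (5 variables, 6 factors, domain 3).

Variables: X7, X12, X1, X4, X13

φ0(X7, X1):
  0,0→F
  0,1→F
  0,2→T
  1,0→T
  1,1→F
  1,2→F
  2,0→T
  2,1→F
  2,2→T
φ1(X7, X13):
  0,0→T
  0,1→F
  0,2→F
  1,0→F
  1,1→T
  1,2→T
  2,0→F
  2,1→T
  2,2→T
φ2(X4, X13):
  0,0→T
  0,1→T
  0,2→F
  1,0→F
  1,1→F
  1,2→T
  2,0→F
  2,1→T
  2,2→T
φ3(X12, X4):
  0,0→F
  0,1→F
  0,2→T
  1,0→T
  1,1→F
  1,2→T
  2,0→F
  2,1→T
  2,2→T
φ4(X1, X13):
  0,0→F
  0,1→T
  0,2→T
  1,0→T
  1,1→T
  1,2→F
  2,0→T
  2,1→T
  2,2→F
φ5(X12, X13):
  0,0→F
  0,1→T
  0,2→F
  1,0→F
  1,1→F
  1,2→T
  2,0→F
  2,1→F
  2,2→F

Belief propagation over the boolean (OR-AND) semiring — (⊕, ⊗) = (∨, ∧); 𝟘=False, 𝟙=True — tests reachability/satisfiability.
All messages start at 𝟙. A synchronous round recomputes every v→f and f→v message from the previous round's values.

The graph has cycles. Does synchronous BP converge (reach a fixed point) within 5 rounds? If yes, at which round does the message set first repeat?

CONVERGED at round 5

init: all messages = 𝟙 over 3 values
r1 m[φ0→X7] = [T, T, T]
r1 m[φ0→X1] = [T, F, T]
r1 m[φ1→X7] = [T, T, T]
r1 m[φ1→X13] = [T, T, T]
r1 m[φ2→X4] = [T, T, T]
r1 m[φ2→X13] = [T, T, T]
r1 m[φ3→X12] = [T, T, T]
r1 m[φ3→X4] = [T, T, T]
r1 m[φ4→X1] = [T, T, T]
r1 m[φ4→X13] = [T, T, T]
r1 m[φ5→X12] = [T, T, F]
r1 m[φ5→X13] = [F, T, T]
r1 m[X7→φ0] = [T, T, T]
r1 m[X7→φ1] = [T, T, T]
r1 m[X12→φ3] = [T, T, T]
r1 m[X12→φ5] = [T, T, T]
r1 m[X1→φ0] = [T, T, T]
r1 m[X1→φ4] = [T, T, T]
r1 m[X4→φ2] = [T, T, T]
r1 m[X4→φ3] = [T, T, T]
r1 m[X13→φ1] = [T, T, T]
r1 m[X13→φ2] = [T, T, T]
r1 m[X13→φ4] = [T, T, T]
r1 m[X13→φ5] = [T, T, T]
r2 m[φ0→X7] = [T, T, T]
r2 m[φ0→X1] = [T, F, T]
r2 m[φ1→X7] = [T, T, T]
r2 m[φ1→X13] = [T, T, T]
r2 m[φ2→X4] = [T, T, T]
r2 m[φ2→X13] = [T, T, T]
r2 m[φ3→X12] = [T, T, T]
r2 m[φ3→X4] = [T, T, T]
r2 m[φ4→X1] = [T, T, T]
r2 m[φ4→X13] = [T, T, T]
r2 m[φ5→X12] = [T, T, F]
r2 m[φ5→X13] = [F, T, T]
r2 m[X7→φ0] = [T, T, T]
r2 m[X7→φ1] = [T, T, T]
r2 m[X12→φ3] = [T, T, F]
r2 m[X12→φ5] = [T, T, T]
r2 m[X1→φ0] = [T, T, T]
r2 m[X1→φ4] = [T, F, T]
r2 m[X4→φ2] = [T, T, T]
r2 m[X4→φ3] = [T, T, T]
r2 m[X13→φ1] = [F, T, T]
r2 m[X13→φ2] = [F, T, T]
r2 m[X13→φ4] = [F, T, T]
r2 m[X13→φ5] = [T, T, T]
r3 m[φ0→X7] = [T, T, T]
r3 m[φ0→X1] = [T, F, T]
r3 m[φ1→X7] = [F, T, T]
r3 m[φ1→X13] = [T, T, T]
r3 m[φ2→X4] = [T, T, T]
r3 m[φ2→X13] = [T, T, T]
r3 m[φ3→X12] = [T, T, T]
r3 m[φ3→X4] = [T, F, T]
r3 m[φ4→X1] = [T, T, T]
r3 m[φ4→X13] = [T, T, T]
r3 m[φ5→X12] = [T, T, F]
r3 m[φ5→X13] = [F, T, T]
r3 m[X7→φ0] = [T, T, T]
r3 m[X7→φ1] = [T, T, T]
r3 m[X12→φ3] = [T, T, F]
r3 m[X12→φ5] = [T, T, T]
r3 m[X1→φ0] = [T, T, T]
r3 m[X1→φ4] = [T, F, T]
r3 m[X4→φ2] = [T, T, T]
r3 m[X4→φ3] = [T, T, T]
r3 m[X13→φ1] = [F, T, T]
r3 m[X13→φ2] = [F, T, T]
r3 m[X13→φ4] = [F, T, T]
r3 m[X13→φ5] = [T, T, T]
r4 m[φ0→X7] = [T, T, T]
r4 m[φ0→X1] = [T, F, T]
r4 m[φ1→X7] = [F, T, T]
r4 m[φ1→X13] = [T, T, T]
r4 m[φ2→X4] = [T, T, T]
r4 m[φ2→X13] = [T, T, T]
r4 m[φ3→X12] = [T, T, T]
r4 m[φ3→X4] = [T, F, T]
r4 m[φ4→X1] = [T, T, T]
r4 m[φ4→X13] = [T, T, T]
r4 m[φ5→X12] = [T, T, F]
r4 m[φ5→X13] = [F, T, T]
r4 m[X7→φ0] = [F, T, T]
r4 m[X7→φ1] = [T, T, T]
r4 m[X12→φ3] = [T, T, F]
r4 m[X12→φ5] = [T, T, T]
r4 m[X1→φ0] = [T, T, T]
r4 m[X1→φ4] = [T, F, T]
r4 m[X4→φ2] = [T, F, T]
r4 m[X4→φ3] = [T, T, T]
r4 m[X13→φ1] = [F, T, T]
r4 m[X13→φ2] = [F, T, T]
r4 m[X13→φ4] = [F, T, T]
r4 m[X13→φ5] = [T, T, T]
r5 m[φ0→X7] = [T, T, T]
r5 m[φ0→X1] = [T, F, T]
r5 m[φ1→X7] = [F, T, T]
r5 m[φ1→X13] = [T, T, T]
r5 m[φ2→X4] = [T, T, T]
r5 m[φ2→X13] = [T, T, T]
r5 m[φ3→X12] = [T, T, T]
r5 m[φ3→X4] = [T, F, T]
r5 m[φ4→X1] = [T, T, T]
r5 m[φ4→X13] = [T, T, T]
r5 m[φ5→X12] = [T, T, F]
r5 m[φ5→X13] = [F, T, T]
r5 m[X7→φ0] = [F, T, T]
r5 m[X7→φ1] = [T, T, T]
r5 m[X12→φ3] = [T, T, F]
r5 m[X12→φ5] = [T, T, T]
r5 m[X1→φ0] = [T, T, T]
r5 m[X1→φ4] = [T, F, T]
r5 m[X4→φ2] = [T, F, T]
r5 m[X4→φ3] = [T, T, T]
r5 m[X13→φ1] = [F, T, T]
r5 m[X13→φ2] = [F, T, T]
r5 m[X13→φ4] = [F, T, T]
r5 m[X13→φ5] = [T, T, T]
fixed point reached at round 5
messages reach a fixed point at round 5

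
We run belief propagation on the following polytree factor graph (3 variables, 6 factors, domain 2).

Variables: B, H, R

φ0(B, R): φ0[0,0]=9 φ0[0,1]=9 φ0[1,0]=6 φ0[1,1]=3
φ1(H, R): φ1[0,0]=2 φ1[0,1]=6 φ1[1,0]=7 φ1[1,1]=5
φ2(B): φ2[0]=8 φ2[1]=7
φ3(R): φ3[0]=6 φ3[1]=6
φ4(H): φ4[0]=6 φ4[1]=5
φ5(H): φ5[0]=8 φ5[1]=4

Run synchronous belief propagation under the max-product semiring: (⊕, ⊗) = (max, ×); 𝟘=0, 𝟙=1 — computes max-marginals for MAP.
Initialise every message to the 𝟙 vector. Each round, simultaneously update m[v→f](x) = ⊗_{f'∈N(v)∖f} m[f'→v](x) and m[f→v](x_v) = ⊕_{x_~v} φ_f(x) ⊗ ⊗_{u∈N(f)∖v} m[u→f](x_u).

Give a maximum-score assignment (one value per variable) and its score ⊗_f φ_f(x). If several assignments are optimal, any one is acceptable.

init: all messages = 𝟙 over 2 values
r1 m[φ0→B] = [9, 6]
r1 m[φ0→R] = [9, 9]
r1 m[φ1→H] = [6, 7]
r1 m[φ1→R] = [7, 6]
r1 m[φ2→B] = [8, 7]
r1 m[φ3→R] = [6, 6]
r1 m[φ4→H] = [6, 5]
r1 m[φ5→H] = [8, 4]
r1 m[B→φ0] = [1, 1]
r1 m[B→φ2] = [1, 1]
r1 m[H→φ1] = [1, 1]
r1 m[H→φ4] = [1, 1]
r1 m[H→φ5] = [1, 1]
r1 m[R→φ0] = [1, 1]
r1 m[R→φ1] = [1, 1]
r1 m[R→φ3] = [1, 1]
r2 m[φ0→B] = [9, 6]
r2 m[φ0→R] = [9, 9]
r2 m[φ1→H] = [6, 7]
r2 m[φ1→R] = [7, 6]
r2 m[φ2→B] = [8, 7]
r2 m[φ3→R] = [6, 6]
r2 m[φ4→H] = [6, 5]
r2 m[φ5→H] = [8, 4]
r2 m[B→φ0] = [8, 7]
r2 m[B→φ2] = [9, 6]
r2 m[H→φ1] = [48, 20]
r2 m[H→φ4] = [48, 28]
r2 m[H→φ5] = [36, 35]
r2 m[R→φ0] = [42, 36]
r2 m[R→φ1] = [54, 54]
r2 m[R→φ3] = [63, 54]
r3 m[φ0→B] = [378, 252]
r3 m[φ0→R] = [72, 72]
r3 m[φ1→H] = [324, 378]
r3 m[φ1→R] = [140, 288]
r3 m[φ2→B] = [8, 7]
r3 m[φ3→R] = [6, 6]
r3 m[φ4→H] = [6, 5]
r3 m[φ5→H] = [8, 4]
r3 m[B→φ0] = [8, 7]
r3 m[B→φ2] = [9, 6]
r3 m[H→φ1] = [48, 20]
r3 m[H→φ4] = [48, 28]
r3 m[H→φ5] = [36, 35]
r3 m[R→φ0] = [42, 36]
r3 m[R→φ1] = [54, 54]
r3 m[R→φ3] = [63, 54]
r4 m[φ0→B] = [378, 252]
r4 m[φ0→R] = [72, 72]
r4 m[φ1→H] = [324, 378]
r4 m[φ1→R] = [140, 288]
r4 m[φ2→B] = [8, 7]
r4 m[φ3→R] = [6, 6]
r4 m[φ4→H] = [6, 5]
r4 m[φ5→H] = [8, 4]
r4 m[B→φ0] = [8, 7]
r4 m[B→φ2] = [378, 252]
r4 m[H→φ1] = [48, 20]
r4 m[H→φ4] = [2592, 1512]
r4 m[H→φ5] = [1944, 1890]
r4 m[R→φ0] = [840, 1728]
r4 m[R→φ1] = [432, 432]
r4 m[R→φ3] = [10080, 20736]
r5 m[φ0→B] = [15552, 5184]
r5 m[φ0→R] = [72, 72]
r5 m[φ1→H] = [2592, 3024]
r5 m[φ1→R] = [140, 288]
r5 m[φ2→B] = [8, 7]
r5 m[φ3→R] = [6, 6]
r5 m[φ4→H] = [6, 5]
r5 m[φ5→H] = [8, 4]
r5 m[B→φ0] = [8, 7]
r5 m[B→φ2] = [378, 252]
r5 m[H→φ1] = [48, 20]
r5 m[H→φ4] = [2592, 1512]
r5 m[H→φ5] = [1944, 1890]
r5 m[R→φ0] = [840, 1728]
r5 m[R→φ1] = [432, 432]
r5 m[R→φ3] = [10080, 20736]
r6 m[φ0→B] = [15552, 5184]
r6 m[φ0→R] = [72, 72]
r6 m[φ1→H] = [2592, 3024]
r6 m[φ1→R] = [140, 288]
r6 m[φ2→B] = [8, 7]
r6 m[φ3→R] = [6, 6]
r6 m[φ4→H] = [6, 5]
r6 m[φ5→H] = [8, 4]
r6 m[B→φ0] = [8, 7]
r6 m[B→φ2] = [15552, 5184]
r6 m[H→φ1] = [48, 20]
r6 m[H→φ4] = [20736, 12096]
r6 m[H→φ5] = [15552, 15120]
r6 m[R→φ0] = [840, 1728]
r6 m[R→φ1] = [432, 432]
r6 m[R→φ3] = [10080, 20736]
r7 m[φ0→B] = [15552, 5184]
r7 m[φ0→R] = [72, 72]
r7 m[φ1→H] = [2592, 3024]
r7 m[φ1→R] = [140, 288]
r7 m[φ2→B] = [8, 7]
r7 m[φ3→R] = [6, 6]
r7 m[φ4→H] = [6, 5]
r7 m[φ5→H] = [8, 4]
r7 m[B→φ0] = [8, 7]
r7 m[B→φ2] = [15552, 5184]
r7 m[H→φ1] = [48, 20]
r7 m[H→φ4] = [20736, 12096]
r7 m[H→φ5] = [15552, 15120]
r7 m[R→φ0] = [840, 1728]
r7 m[R→φ1] = [432, 432]
r7 m[R→φ3] = [10080, 20736]
fixed point reached at round 7
traceback from B: (B=0, H=0, R=1), score=124416

assignment: (B=0, H=0, R=1); score = 124416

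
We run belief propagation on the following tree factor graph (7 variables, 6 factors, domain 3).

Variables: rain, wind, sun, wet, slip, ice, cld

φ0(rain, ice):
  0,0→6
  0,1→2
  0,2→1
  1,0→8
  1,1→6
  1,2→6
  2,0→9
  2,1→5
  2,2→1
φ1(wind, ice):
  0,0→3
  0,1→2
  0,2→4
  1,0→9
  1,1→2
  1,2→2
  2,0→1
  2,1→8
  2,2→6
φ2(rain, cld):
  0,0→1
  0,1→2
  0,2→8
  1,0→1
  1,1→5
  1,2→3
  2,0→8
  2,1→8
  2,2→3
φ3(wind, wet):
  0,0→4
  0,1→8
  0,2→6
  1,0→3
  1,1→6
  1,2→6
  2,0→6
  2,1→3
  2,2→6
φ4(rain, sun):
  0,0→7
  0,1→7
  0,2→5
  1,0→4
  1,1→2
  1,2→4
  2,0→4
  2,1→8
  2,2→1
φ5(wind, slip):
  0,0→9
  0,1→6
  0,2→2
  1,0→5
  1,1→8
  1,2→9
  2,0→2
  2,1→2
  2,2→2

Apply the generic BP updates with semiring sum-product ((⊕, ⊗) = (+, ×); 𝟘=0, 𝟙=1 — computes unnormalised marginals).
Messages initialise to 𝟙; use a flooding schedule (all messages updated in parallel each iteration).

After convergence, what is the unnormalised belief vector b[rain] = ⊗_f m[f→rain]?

b[rain] = [6327684, 5248800, 11901942]

init: all messages = 𝟙 over 3 values
r1 m[φ0→rain] = [9, 20, 15]
r1 m[φ0→ice] = [23, 13, 8]
r1 m[φ1→wind] = [9, 13, 15]
r1 m[φ1→ice] = [13, 12, 12]
r1 m[φ2→rain] = [11, 9, 19]
r1 m[φ2→cld] = [10, 15, 14]
r1 m[φ3→wind] = [18, 15, 15]
r1 m[φ3→wet] = [13, 17, 18]
r1 m[φ4→rain] = [19, 10, 13]
r1 m[φ4→sun] = [15, 17, 10]
r1 m[φ5→wind] = [17, 22, 6]
r1 m[φ5→slip] = [16, 16, 13]
r1 m[rain→φ0] = [1, 1, 1]
r1 m[rain→φ2] = [1, 1, 1]
r1 m[rain→φ4] = [1, 1, 1]
r1 m[wind→φ1] = [1, 1, 1]
r1 m[wind→φ3] = [1, 1, 1]
r1 m[wind→φ5] = [1, 1, 1]
r1 m[sun→φ4] = [1, 1, 1]
r1 m[wet→φ3] = [1, 1, 1]
r1 m[slip→φ5] = [1, 1, 1]
r1 m[ice→φ0] = [1, 1, 1]
r1 m[ice→φ1] = [1, 1, 1]
r1 m[cld→φ2] = [1, 1, 1]
r2 m[φ0→rain] = [9, 20, 15]
r2 m[φ0→ice] = [23, 13, 8]
r2 m[φ1→wind] = [9, 13, 15]
r2 m[φ1→ice] = [13, 12, 12]
r2 m[φ2→rain] = [11, 9, 19]
r2 m[φ2→cld] = [10, 15, 14]
r2 m[φ3→wind] = [18, 15, 15]
r2 m[φ3→wet] = [13, 17, 18]
r2 m[φ4→rain] = [19, 10, 13]
r2 m[φ4→sun] = [15, 17, 10]
r2 m[φ5→wind] = [17, 22, 6]
r2 m[φ5→slip] = [16, 16, 13]
r2 m[rain→φ0] = [209, 90, 247]
r2 m[rain→φ2] = [171, 200, 195]
r2 m[rain→φ4] = [99, 180, 285]
r2 m[wind→φ1] = [306, 330, 90]
r2 m[wind→φ3] = [153, 286, 90]
r2 m[wind→φ5] = [162, 195, 225]
r2 m[sun→φ4] = [1, 1, 1]
r2 m[wet→φ3] = [1, 1, 1]
r2 m[slip→φ5] = [1, 1, 1]
r2 m[ice→φ0] = [13, 12, 12]
r2 m[ice→φ1] = [23, 13, 8]
r2 m[cld→φ2] = [1, 1, 1]
r3 m[φ0→rain] = [114, 248, 189]
r3 m[φ0→ice] = [4197, 2193, 996]
r3 m[φ1→wind] = [127, 249, 175]
r3 m[φ1→ice] = [3978, 1992, 2424]
r3 m[φ2→rain] = [11, 9, 19]
r3 m[φ2→cld] = [1931, 2902, 2553]
r3 m[φ3→wind] = [18, 15, 15]
r3 m[φ3→wet] = [2010, 3210, 3174]
r3 m[φ4→rain] = [19, 10, 13]
r3 m[φ4→sun] = [2553, 3333, 1500]
r3 m[φ5→wind] = [17, 22, 6]
r3 m[φ5→slip] = [2883, 2982, 2529]
r3 m[rain→φ0] = [209, 90, 247]
r3 m[rain→φ2] = [171, 200, 195]
r3 m[rain→φ4] = [99, 180, 285]
r3 m[wind→φ1] = [306, 330, 90]
r3 m[wind→φ3] = [153, 286, 90]
r3 m[wind→φ5] = [162, 195, 225]
r3 m[sun→φ4] = [1, 1, 1]
r3 m[wet→φ3] = [1, 1, 1]
r3 m[slip→φ5] = [1, 1, 1]
r3 m[ice→φ0] = [13, 12, 12]
r3 m[ice→φ1] = [23, 13, 8]
r3 m[cld→φ2] = [1, 1, 1]
r4 m[φ0→rain] = [114, 248, 189]
r4 m[φ0→ice] = [4197, 2193, 996]
r4 m[φ1→wind] = [127, 249, 175]
r4 m[φ1→ice] = [3978, 1992, 2424]
r4 m[φ2→rain] = [11, 9, 19]
r4 m[φ2→cld] = [1931, 2902, 2553]
r4 m[φ3→wind] = [18, 15, 15]
r4 m[φ3→wet] = [2010, 3210, 3174]
r4 m[φ4→rain] = [19, 10, 13]
r4 m[φ4→sun] = [2553, 3333, 1500]
r4 m[φ5→wind] = [17, 22, 6]
r4 m[φ5→slip] = [2883, 2982, 2529]
r4 m[rain→φ0] = [209, 90, 247]
r4 m[rain→φ2] = [2166, 2480, 2457]
r4 m[rain→φ4] = [1254, 2232, 3591]
r4 m[wind→φ1] = [306, 330, 90]
r4 m[wind→φ3] = [2159, 5478, 1050]
r4 m[wind→φ5] = [2286, 3735, 2625]
r4 m[sun→φ4] = [1, 1, 1]
r4 m[wet→φ3] = [1, 1, 1]
r4 m[slip→φ5] = [1, 1, 1]
r4 m[ice→φ0] = [3978, 1992, 2424]
r4 m[ice→φ1] = [4197, 2193, 996]
r4 m[cld→φ2] = [1, 1, 1]
r5 m[φ0→rain] = [30276, 58320, 48186]
r5 m[φ0→ice] = [4197, 2193, 996]
r5 m[φ1→wind] = [20961, 44151, 27717]
r5 m[φ1→ice] = [3978, 1992, 2424]
r5 m[φ2→rain] = [11, 9, 19]
r5 m[φ2→cld] = [24302, 36388, 32139]
r5 m[φ3→wind] = [18, 15, 15]
r5 m[φ3→wet] = [31370, 53290, 52122]
r5 m[φ4→rain] = [19, 10, 13]
r5 m[φ4→sun] = [32070, 41970, 18789]
r5 m[φ5→wind] = [17, 22, 6]
r5 m[φ5→slip] = [44499, 48846, 43437]
r5 m[rain→φ0] = [209, 90, 247]
r5 m[rain→φ2] = [2166, 2480, 2457]
r5 m[rain→φ4] = [1254, 2232, 3591]
r5 m[wind→φ1] = [306, 330, 90]
r5 m[wind→φ3] = [2159, 5478, 1050]
r5 m[wind→φ5] = [2286, 3735, 2625]
r5 m[sun→φ4] = [1, 1, 1]
r5 m[wet→φ3] = [1, 1, 1]
r5 m[slip→φ5] = [1, 1, 1]
r5 m[ice→φ0] = [3978, 1992, 2424]
r5 m[ice→φ1] = [4197, 2193, 996]
r5 m[cld→φ2] = [1, 1, 1]
r6 m[φ0→rain] = [30276, 58320, 48186]
r6 m[φ0→ice] = [4197, 2193, 996]
r6 m[φ1→wind] = [20961, 44151, 27717]
r6 m[φ1→ice] = [3978, 1992, 2424]
r6 m[φ2→rain] = [11, 9, 19]
r6 m[φ2→cld] = [24302, 36388, 32139]
r6 m[φ3→wind] = [18, 15, 15]
r6 m[φ3→wet] = [31370, 53290, 52122]
r6 m[φ4→rain] = [19, 10, 13]
r6 m[φ4→sun] = [32070, 41970, 18789]
r6 m[φ5→wind] = [17, 22, 6]
r6 m[φ5→slip] = [44499, 48846, 43437]
r6 m[rain→φ0] = [209, 90, 247]
r6 m[rain→φ2] = [575244, 583200, 626418]
r6 m[rain→φ4] = [333036, 524880, 915534]
r6 m[wind→φ1] = [306, 330, 90]
r6 m[wind→φ3] = [356337, 971322, 166302]
r6 m[wind→φ5] = [377298, 662265, 415755]
r6 m[sun→φ4] = [1, 1, 1]
r6 m[wet→φ3] = [1, 1, 1]
r6 m[slip→φ5] = [1, 1, 1]
r6 m[ice→φ0] = [3978, 1992, 2424]
r6 m[ice→φ1] = [4197, 2193, 996]
r6 m[cld→φ2] = [1, 1, 1]
r7 m[φ0→rain] = [30276, 58320, 48186]
r7 m[φ0→ice] = [4197, 2193, 996]
r7 m[φ1→wind] = [20961, 44151, 27717]
r7 m[φ1→ice] = [3978, 1992, 2424]
r7 m[φ2→rain] = [11, 9, 19]
r7 m[φ2→cld] = [6169788, 9077832, 8230806]
r7 m[φ3→wind] = [18, 15, 15]
r7 m[φ3→wet] = [5337126, 9177534, 8963766]
r7 m[φ4→rain] = [19, 10, 13]
r7 m[φ4→sun] = [8092908, 10705284, 4680234]
r7 m[φ5→wind] = [17, 22, 6]
r7 m[φ5→slip] = [7538517, 8393418, 7546491]
r7 m[rain→φ0] = [209, 90, 247]
r7 m[rain→φ2] = [575244, 583200, 626418]
r7 m[rain→φ4] = [333036, 524880, 915534]
r7 m[wind→φ1] = [306, 330, 90]
r7 m[wind→φ3] = [356337, 971322, 166302]
r7 m[wind→φ5] = [377298, 662265, 415755]
r7 m[sun→φ4] = [1, 1, 1]
r7 m[wet→φ3] = [1, 1, 1]
r7 m[slip→φ5] = [1, 1, 1]
r7 m[ice→φ0] = [3978, 1992, 2424]
r7 m[ice→φ1] = [4197, 2193, 996]
r7 m[cld→φ2] = [1, 1, 1]
r8 m[φ0→rain] = [30276, 58320, 48186]
r8 m[φ0→ice] = [4197, 2193, 996]
r8 m[φ1→wind] = [20961, 44151, 27717]
r8 m[φ1→ice] = [3978, 1992, 2424]
r8 m[φ2→rain] = [11, 9, 19]
r8 m[φ2→cld] = [6169788, 9077832, 8230806]
r8 m[φ3→wind] = [18, 15, 15]
r8 m[φ3→wet] = [5337126, 9177534, 8963766]
r8 m[φ4→rain] = [19, 10, 13]
r8 m[φ4→sun] = [8092908, 10705284, 4680234]
r8 m[φ5→wind] = [17, 22, 6]
r8 m[φ5→slip] = [7538517, 8393418, 7546491]
r8 m[rain→φ0] = [209, 90, 247]
r8 m[rain→φ2] = [575244, 583200, 626418]
r8 m[rain→φ4] = [333036, 524880, 915534]
r8 m[wind→φ1] = [306, 330, 90]
r8 m[wind→φ3] = [356337, 971322, 166302]
r8 m[wind→φ5] = [377298, 662265, 415755]
r8 m[sun→φ4] = [1, 1, 1]
r8 m[wet→φ3] = [1, 1, 1]
r8 m[slip→φ5] = [1, 1, 1]
r8 m[ice→φ0] = [3978, 1992, 2424]
r8 m[ice→φ1] = [4197, 2193, 996]
r8 m[cld→φ2] = [1, 1, 1]
fixed point reached at round 8
b[rain] = ⊗ incoming = [6327684, 5248800, 11901942]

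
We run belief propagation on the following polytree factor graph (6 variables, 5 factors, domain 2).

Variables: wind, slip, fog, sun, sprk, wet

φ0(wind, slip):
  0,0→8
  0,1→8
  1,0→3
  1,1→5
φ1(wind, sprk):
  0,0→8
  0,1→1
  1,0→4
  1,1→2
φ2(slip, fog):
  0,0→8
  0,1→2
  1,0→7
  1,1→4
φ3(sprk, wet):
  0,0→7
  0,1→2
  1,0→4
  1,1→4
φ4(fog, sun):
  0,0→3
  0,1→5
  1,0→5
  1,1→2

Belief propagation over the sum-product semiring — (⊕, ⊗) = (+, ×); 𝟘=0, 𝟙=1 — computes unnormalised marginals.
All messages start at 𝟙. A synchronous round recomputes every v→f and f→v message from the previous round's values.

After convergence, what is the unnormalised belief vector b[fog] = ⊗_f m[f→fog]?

init: all messages = 𝟙 over 2 values
r1 m[φ0→wind] = [16, 8]
r1 m[φ0→slip] = [11, 13]
r1 m[φ1→wind] = [9, 6]
r1 m[φ1→sprk] = [12, 3]
r1 m[φ2→slip] = [10, 11]
r1 m[φ2→fog] = [15, 6]
r1 m[φ3→sprk] = [9, 8]
r1 m[φ3→wet] = [11, 6]
r1 m[φ4→fog] = [8, 7]
r1 m[φ4→sun] = [8, 7]
r1 m[wind→φ0] = [1, 1]
r1 m[wind→φ1] = [1, 1]
r1 m[slip→φ0] = [1, 1]
r1 m[slip→φ2] = [1, 1]
r1 m[fog→φ2] = [1, 1]
r1 m[fog→φ4] = [1, 1]
r1 m[sun→φ4] = [1, 1]
r1 m[sprk→φ1] = [1, 1]
r1 m[sprk→φ3] = [1, 1]
r1 m[wet→φ3] = [1, 1]
r2 m[φ0→wind] = [16, 8]
r2 m[φ0→slip] = [11, 13]
r2 m[φ1→wind] = [9, 6]
r2 m[φ1→sprk] = [12, 3]
r2 m[φ2→slip] = [10, 11]
r2 m[φ2→fog] = [15, 6]
r2 m[φ3→sprk] = [9, 8]
r2 m[φ3→wet] = [11, 6]
r2 m[φ4→fog] = [8, 7]
r2 m[φ4→sun] = [8, 7]
r2 m[wind→φ0] = [9, 6]
r2 m[wind→φ1] = [16, 8]
r2 m[slip→φ0] = [10, 11]
r2 m[slip→φ2] = [11, 13]
r2 m[fog→φ2] = [8, 7]
r2 m[fog→φ4] = [15, 6]
r2 m[sun→φ4] = [1, 1]
r2 m[sprk→φ1] = [9, 8]
r2 m[sprk→φ3] = [12, 3]
r2 m[wet→φ3] = [1, 1]
r3 m[φ0→wind] = [168, 85]
r3 m[φ0→slip] = [90, 102]
r3 m[φ1→wind] = [80, 52]
r3 m[φ1→sprk] = [160, 32]
r3 m[φ2→slip] = [78, 84]
r3 m[φ2→fog] = [179, 74]
r3 m[φ3→sprk] = [9, 8]
r3 m[φ3→wet] = [96, 36]
r3 m[φ4→fog] = [8, 7]
r3 m[φ4→sun] = [75, 87]
r3 m[wind→φ0] = [9, 6]
r3 m[wind→φ1] = [16, 8]
r3 m[slip→φ0] = [10, 11]
r3 m[slip→φ2] = [11, 13]
r3 m[fog→φ2] = [8, 7]
r3 m[fog→φ4] = [15, 6]
r3 m[sun→φ4] = [1, 1]
r3 m[sprk→φ1] = [9, 8]
r3 m[sprk→φ3] = [12, 3]
r3 m[wet→φ3] = [1, 1]
r4 m[φ0→wind] = [168, 85]
r4 m[φ0→slip] = [90, 102]
r4 m[φ1→wind] = [80, 52]
r4 m[φ1→sprk] = [160, 32]
r4 m[φ2→slip] = [78, 84]
r4 m[φ2→fog] = [179, 74]
r4 m[φ3→sprk] = [9, 8]
r4 m[φ3→wet] = [96, 36]
r4 m[φ4→fog] = [8, 7]
r4 m[φ4→sun] = [75, 87]
r4 m[wind→φ0] = [80, 52]
r4 m[wind→φ1] = [168, 85]
r4 m[slip→φ0] = [78, 84]
r4 m[slip→φ2] = [90, 102]
r4 m[fog→φ2] = [8, 7]
r4 m[fog→φ4] = [179, 74]
r4 m[sun→φ4] = [1, 1]
r4 m[sprk→φ1] = [9, 8]
r4 m[sprk→φ3] = [160, 32]
r4 m[wet→φ3] = [1, 1]
r5 m[φ0→wind] = [1296, 654]
r5 m[φ0→slip] = [796, 900]
r5 m[φ1→wind] = [80, 52]
r5 m[φ1→sprk] = [1684, 338]
r5 m[φ2→slip] = [78, 84]
r5 m[φ2→fog] = [1434, 588]
r5 m[φ3→sprk] = [9, 8]
r5 m[φ3→wet] = [1248, 448]
r5 m[φ4→fog] = [8, 7]
r5 m[φ4→sun] = [907, 1043]
r5 m[wind→φ0] = [80, 52]
r5 m[wind→φ1] = [168, 85]
r5 m[slip→φ0] = [78, 84]
r5 m[slip→φ2] = [90, 102]
r5 m[fog→φ2] = [8, 7]
r5 m[fog→φ4] = [179, 74]
r5 m[sun→φ4] = [1, 1]
r5 m[sprk→φ1] = [9, 8]
r5 m[sprk→φ3] = [160, 32]
r5 m[wet→φ3] = [1, 1]
r6 m[φ0→wind] = [1296, 654]
r6 m[φ0→slip] = [796, 900]
r6 m[φ1→wind] = [80, 52]
r6 m[φ1→sprk] = [1684, 338]
r6 m[φ2→slip] = [78, 84]
r6 m[φ2→fog] = [1434, 588]
r6 m[φ3→sprk] = [9, 8]
r6 m[φ3→wet] = [1248, 448]
r6 m[φ4→fog] = [8, 7]
r6 m[φ4→sun] = [907, 1043]
r6 m[wind→φ0] = [80, 52]
r6 m[wind→φ1] = [1296, 654]
r6 m[slip→φ0] = [78, 84]
r6 m[slip→φ2] = [796, 900]
r6 m[fog→φ2] = [8, 7]
r6 m[fog→φ4] = [1434, 588]
r6 m[sun→φ4] = [1, 1]
r6 m[sprk→φ1] = [9, 8]
r6 m[sprk→φ3] = [1684, 338]
r6 m[wet→φ3] = [1, 1]
r7 m[φ0→wind] = [1296, 654]
r7 m[φ0→slip] = [796, 900]
r7 m[φ1→wind] = [80, 52]
r7 m[φ1→sprk] = [12984, 2604]
r7 m[φ2→slip] = [78, 84]
r7 m[φ2→fog] = [12668, 5192]
r7 m[φ3→sprk] = [9, 8]
r7 m[φ3→wet] = [13140, 4720]
r7 m[φ4→fog] = [8, 7]
r7 m[φ4→sun] = [7242, 8346]
r7 m[wind→φ0] = [80, 52]
r7 m[wind→φ1] = [1296, 654]
r7 m[slip→φ0] = [78, 84]
r7 m[slip→φ2] = [796, 900]
r7 m[fog→φ2] = [8, 7]
r7 m[fog→φ4] = [1434, 588]
r7 m[sun→φ4] = [1, 1]
r7 m[sprk→φ1] = [9, 8]
r7 m[sprk→φ3] = [1684, 338]
r7 m[wet→φ3] = [1, 1]
r8 m[φ0→wind] = [1296, 654]
r8 m[φ0→slip] = [796, 900]
r8 m[φ1→wind] = [80, 52]
r8 m[φ1→sprk] = [12984, 2604]
r8 m[φ2→slip] = [78, 84]
r8 m[φ2→fog] = [12668, 5192]
r8 m[φ3→sprk] = [9, 8]
r8 m[φ3→wet] = [13140, 4720]
r8 m[φ4→fog] = [8, 7]
r8 m[φ4→sun] = [7242, 8346]
r8 m[wind→φ0] = [80, 52]
r8 m[wind→φ1] = [1296, 654]
r8 m[slip→φ0] = [78, 84]
r8 m[slip→φ2] = [796, 900]
r8 m[fog→φ2] = [8, 7]
r8 m[fog→φ4] = [12668, 5192]
r8 m[sun→φ4] = [1, 1]
r8 m[sprk→φ1] = [9, 8]
r8 m[sprk→φ3] = [12984, 2604]
r8 m[wet→φ3] = [1, 1]
r9 m[φ0→wind] = [1296, 654]
r9 m[φ0→slip] = [796, 900]
r9 m[φ1→wind] = [80, 52]
r9 m[φ1→sprk] = [12984, 2604]
r9 m[φ2→slip] = [78, 84]
r9 m[φ2→fog] = [12668, 5192]
r9 m[φ3→sprk] = [9, 8]
r9 m[φ3→wet] = [101304, 36384]
r9 m[φ4→fog] = [8, 7]
r9 m[φ4→sun] = [63964, 73724]
r9 m[wind→φ0] = [80, 52]
r9 m[wind→φ1] = [1296, 654]
r9 m[slip→φ0] = [78, 84]
r9 m[slip→φ2] = [796, 900]
r9 m[fog→φ2] = [8, 7]
r9 m[fog→φ4] = [12668, 5192]
r9 m[sun→φ4] = [1, 1]
r9 m[sprk→φ1] = [9, 8]
r9 m[sprk→φ3] = [12984, 2604]
r9 m[wet→φ3] = [1, 1]
r10 m[φ0→wind] = [1296, 654]
r10 m[φ0→slip] = [796, 900]
r10 m[φ1→wind] = [80, 52]
r10 m[φ1→sprk] = [12984, 2604]
r10 m[φ2→slip] = [78, 84]
r10 m[φ2→fog] = [12668, 5192]
r10 m[φ3→sprk] = [9, 8]
r10 m[φ3→wet] = [101304, 36384]
r10 m[φ4→fog] = [8, 7]
r10 m[φ4→sun] = [63964, 73724]
r10 m[wind→φ0] = [80, 52]
r10 m[wind→φ1] = [1296, 654]
r10 m[slip→φ0] = [78, 84]
r10 m[slip→φ2] = [796, 900]
r10 m[fog→φ2] = [8, 7]
r10 m[fog→φ4] = [12668, 5192]
r10 m[sun→φ4] = [1, 1]
r10 m[sprk→φ1] = [9, 8]
r10 m[sprk→φ3] = [12984, 2604]
r10 m[wet→φ3] = [1, 1]
fixed point reached at round 10
b[fog] = ⊗ incoming = [101344, 36344]

b[fog] = [101344, 36344]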